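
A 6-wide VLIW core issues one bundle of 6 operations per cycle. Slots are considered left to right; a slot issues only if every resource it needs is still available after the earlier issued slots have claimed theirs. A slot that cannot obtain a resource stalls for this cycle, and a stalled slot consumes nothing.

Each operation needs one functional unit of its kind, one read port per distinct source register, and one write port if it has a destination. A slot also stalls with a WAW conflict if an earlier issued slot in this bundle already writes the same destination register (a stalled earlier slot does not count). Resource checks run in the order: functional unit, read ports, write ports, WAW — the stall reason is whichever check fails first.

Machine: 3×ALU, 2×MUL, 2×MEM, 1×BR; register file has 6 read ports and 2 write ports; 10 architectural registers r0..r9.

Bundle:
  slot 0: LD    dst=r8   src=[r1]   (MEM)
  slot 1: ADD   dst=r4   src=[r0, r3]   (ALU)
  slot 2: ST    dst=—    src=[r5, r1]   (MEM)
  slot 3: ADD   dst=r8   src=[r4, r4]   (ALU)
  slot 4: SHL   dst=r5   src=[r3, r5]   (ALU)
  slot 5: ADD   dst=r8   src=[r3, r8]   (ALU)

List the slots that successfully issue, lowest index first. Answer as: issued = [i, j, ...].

#0 MEM src=r1 dispatched  <A:3 Mu:2 Ld:1 B:1 rd:5 wr:1>
#1 ALU src=r0,r3 dispatched  <A:2 Mu:2 Ld:1 B:1 rd:3 wr:0>
#2 MEM src=r5,r1 dispatched  <A:2 Mu:2 Ld:0 B:1 rd:1 wr:0>
#3 ALU src=r4,r4 held:WR_PORT  <A:2 Mu:2 Ld:0 B:1 rd:1 wr:0>
#4 ALU src=r3,r5 held:RD_PORT  <A:2 Mu:2 Ld:0 B:1 rd:1 wr:0>
#5 ALU src=r3,r8 held:RD_PORT  <A:2 Mu:2 Ld:0 B:1 rd:1 wr:0>

issued = [0, 1, 2]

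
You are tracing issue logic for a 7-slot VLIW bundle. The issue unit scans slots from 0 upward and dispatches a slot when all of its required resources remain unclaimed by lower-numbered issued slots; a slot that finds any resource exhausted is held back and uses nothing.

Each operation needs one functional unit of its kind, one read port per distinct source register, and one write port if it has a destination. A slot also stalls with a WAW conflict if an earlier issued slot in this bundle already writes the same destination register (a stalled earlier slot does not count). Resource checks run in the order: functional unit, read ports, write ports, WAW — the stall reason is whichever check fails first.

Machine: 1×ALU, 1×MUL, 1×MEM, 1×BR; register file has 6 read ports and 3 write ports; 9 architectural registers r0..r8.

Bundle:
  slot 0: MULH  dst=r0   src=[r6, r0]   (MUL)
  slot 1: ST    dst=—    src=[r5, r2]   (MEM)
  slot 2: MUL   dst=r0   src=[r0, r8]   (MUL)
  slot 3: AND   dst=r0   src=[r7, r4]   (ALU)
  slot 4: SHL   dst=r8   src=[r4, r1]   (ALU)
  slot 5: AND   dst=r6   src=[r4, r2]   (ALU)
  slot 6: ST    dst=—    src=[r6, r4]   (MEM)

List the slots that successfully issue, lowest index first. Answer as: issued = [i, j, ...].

  0. MUL→r0 ⇒ go  {1A/0Mu/1Ld/1B | 4r 2w}
  1. MEM ⇒ go  {1A/0Mu/0Ld/1B | 2r 2w}
  2. MUL→r0 ⇒ no(FU)  {1A/0Mu/0Ld/1B | 2r 2w}
  3. ALU→r0 ⇒ no(WAW)  {1A/0Mu/0Ld/1B | 2r 2w}
  4. ALU→r8 ⇒ go  {0A/0Mu/0Ld/1B | 0r 1w}
  5. ALU→r6 ⇒ no(FU)  {0A/0Mu/0Ld/1B | 0r 1w}
  6. MEM ⇒ no(FU)  {0A/0Mu/0Ld/1B | 0r 1w}

issued = [0, 1, 4]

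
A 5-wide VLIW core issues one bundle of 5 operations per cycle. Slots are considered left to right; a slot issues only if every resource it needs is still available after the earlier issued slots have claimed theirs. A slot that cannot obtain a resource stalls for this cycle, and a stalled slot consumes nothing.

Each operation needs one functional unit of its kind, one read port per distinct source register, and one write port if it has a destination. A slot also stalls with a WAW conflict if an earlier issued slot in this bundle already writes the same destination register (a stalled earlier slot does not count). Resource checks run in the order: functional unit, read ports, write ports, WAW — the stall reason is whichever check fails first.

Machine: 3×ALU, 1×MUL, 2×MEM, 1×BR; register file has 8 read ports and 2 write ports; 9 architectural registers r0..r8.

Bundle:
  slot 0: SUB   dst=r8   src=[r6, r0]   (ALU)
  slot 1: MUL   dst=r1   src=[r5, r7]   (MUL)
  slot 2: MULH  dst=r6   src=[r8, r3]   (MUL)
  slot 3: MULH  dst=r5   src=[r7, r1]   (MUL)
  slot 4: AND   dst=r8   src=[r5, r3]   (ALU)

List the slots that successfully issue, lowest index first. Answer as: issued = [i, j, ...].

[0] ALU needs rd=2 wr=1: ok; after: ALU=2 MUL=1 MEM=2 BR=1, R=6, W=1
[1] MUL needs rd=2 wr=1: ok; after: ALU=2 MUL=0 MEM=2 BR=1, R=4, W=0
[2] MUL needs rd=2 wr=1: FU; after: ALU=2 MUL=0 MEM=2 BR=1, R=4, W=0
[3] MUL needs rd=2 wr=1: FU; after: ALU=2 MUL=0 MEM=2 BR=1, R=4, W=0
[4] ALU needs rd=2 wr=1: WR_PORT; after: ALU=2 MUL=0 MEM=2 BR=1, R=4, W=0

issued = [0, 1]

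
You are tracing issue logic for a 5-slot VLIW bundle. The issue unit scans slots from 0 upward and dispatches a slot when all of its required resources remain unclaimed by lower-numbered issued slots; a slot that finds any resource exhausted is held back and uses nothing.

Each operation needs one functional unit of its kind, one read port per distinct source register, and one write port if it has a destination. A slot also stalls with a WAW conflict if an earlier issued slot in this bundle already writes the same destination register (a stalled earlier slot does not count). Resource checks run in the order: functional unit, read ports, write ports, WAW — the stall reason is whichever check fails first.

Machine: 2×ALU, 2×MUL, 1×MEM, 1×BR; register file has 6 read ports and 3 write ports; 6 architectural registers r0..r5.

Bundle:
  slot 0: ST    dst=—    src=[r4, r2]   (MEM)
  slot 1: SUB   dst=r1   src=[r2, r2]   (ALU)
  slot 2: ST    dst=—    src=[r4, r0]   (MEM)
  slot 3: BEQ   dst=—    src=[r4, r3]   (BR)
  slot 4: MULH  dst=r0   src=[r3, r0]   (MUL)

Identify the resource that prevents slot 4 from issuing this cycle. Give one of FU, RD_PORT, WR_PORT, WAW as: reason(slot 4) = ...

reason(slot 4) = RD_PORT

#0 MEM src=r4,r2 dispatched  <A:2 Mu:2 Ld:0 B:1 rd:4 wr:3>
#1 ALU src=r2,r2 dispatched  <A:1 Mu:2 Ld:0 B:1 rd:3 wr:2>
#2 MEM src=r4,r0 held:FU  <A:1 Mu:2 Ld:0 B:1 rd:3 wr:2>
#3 BR src=r4,r3 dispatched  <A:1 Mu:2 Ld:0 B:0 rd:1 wr:2>
#4 MUL src=r3,r0 held:RD_PORT  <A:1 Mu:2 Ld:0 B:0 rd:1 wr:2>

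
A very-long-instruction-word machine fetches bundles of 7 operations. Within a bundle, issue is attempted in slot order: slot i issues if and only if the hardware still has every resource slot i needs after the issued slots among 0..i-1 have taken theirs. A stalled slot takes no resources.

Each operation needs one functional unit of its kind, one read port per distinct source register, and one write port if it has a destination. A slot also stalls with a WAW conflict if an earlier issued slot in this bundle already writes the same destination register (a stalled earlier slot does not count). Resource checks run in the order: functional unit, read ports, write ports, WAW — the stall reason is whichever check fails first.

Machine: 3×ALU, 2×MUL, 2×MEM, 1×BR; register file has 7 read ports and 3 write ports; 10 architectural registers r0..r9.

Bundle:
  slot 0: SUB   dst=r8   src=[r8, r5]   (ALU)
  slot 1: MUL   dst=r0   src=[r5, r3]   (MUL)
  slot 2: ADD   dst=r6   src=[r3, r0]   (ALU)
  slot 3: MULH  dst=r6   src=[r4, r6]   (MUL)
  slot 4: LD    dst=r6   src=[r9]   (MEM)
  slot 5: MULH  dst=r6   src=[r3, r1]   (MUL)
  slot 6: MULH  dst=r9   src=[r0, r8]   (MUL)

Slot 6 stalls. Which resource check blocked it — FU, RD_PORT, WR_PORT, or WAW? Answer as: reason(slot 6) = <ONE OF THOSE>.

reason(slot 6) = RD_PORT

#0 ALU src=r8,r5 dispatched  <A:2 Mu:2 Ld:2 B:1 rd:5 wr:2>
#1 MUL src=r5,r3 dispatched  <A:2 Mu:1 Ld:2 B:1 rd:3 wr:1>
#2 ALU src=r3,r0 dispatched  <A:1 Mu:1 Ld:2 B:1 rd:1 wr:0>
#3 MUL src=r4,r6 held:RD_PORT  <A:1 Mu:1 Ld:2 B:1 rd:1 wr:0>
#4 MEM src=r9 held:WR_PORT  <A:1 Mu:1 Ld:2 B:1 rd:1 wr:0>
#5 MUL src=r3,r1 held:RD_PORT  <A:1 Mu:1 Ld:2 B:1 rd:1 wr:0>
#6 MUL src=r0,r8 held:RD_PORT  <A:1 Mu:1 Ld:2 B:1 rd:1 wr:0>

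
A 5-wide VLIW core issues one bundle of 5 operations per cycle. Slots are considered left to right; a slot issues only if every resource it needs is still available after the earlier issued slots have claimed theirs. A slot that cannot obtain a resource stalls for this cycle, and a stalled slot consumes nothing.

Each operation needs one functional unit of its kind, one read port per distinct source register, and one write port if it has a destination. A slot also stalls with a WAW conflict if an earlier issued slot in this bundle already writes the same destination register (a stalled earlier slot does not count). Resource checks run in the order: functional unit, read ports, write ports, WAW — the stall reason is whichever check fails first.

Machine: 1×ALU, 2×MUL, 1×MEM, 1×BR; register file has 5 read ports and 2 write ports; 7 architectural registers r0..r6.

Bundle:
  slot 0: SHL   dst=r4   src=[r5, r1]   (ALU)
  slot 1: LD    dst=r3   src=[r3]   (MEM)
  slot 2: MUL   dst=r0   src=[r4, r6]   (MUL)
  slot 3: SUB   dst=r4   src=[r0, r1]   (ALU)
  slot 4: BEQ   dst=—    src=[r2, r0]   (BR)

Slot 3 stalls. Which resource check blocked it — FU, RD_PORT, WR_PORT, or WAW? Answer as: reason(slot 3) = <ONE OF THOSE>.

[0] ALU needs rd=2 wr=1: ok; after: ALU=0 MUL=2 MEM=1 BR=1, R=3, W=1
[1] MEM needs rd=1 wr=1: ok; after: ALU=0 MUL=2 MEM=0 BR=1, R=2, W=0
[2] MUL needs rd=2 wr=1: WR_PORT; after: ALU=0 MUL=2 MEM=0 BR=1, R=2, W=0
[3] ALU needs rd=2 wr=1: FU; after: ALU=0 MUL=2 MEM=0 BR=1, R=2, W=0
[4] BR needs rd=2 wr=0: ok; after: ALU=0 MUL=2 MEM=0 BR=0, R=0, W=0

reason(slot 3) = FU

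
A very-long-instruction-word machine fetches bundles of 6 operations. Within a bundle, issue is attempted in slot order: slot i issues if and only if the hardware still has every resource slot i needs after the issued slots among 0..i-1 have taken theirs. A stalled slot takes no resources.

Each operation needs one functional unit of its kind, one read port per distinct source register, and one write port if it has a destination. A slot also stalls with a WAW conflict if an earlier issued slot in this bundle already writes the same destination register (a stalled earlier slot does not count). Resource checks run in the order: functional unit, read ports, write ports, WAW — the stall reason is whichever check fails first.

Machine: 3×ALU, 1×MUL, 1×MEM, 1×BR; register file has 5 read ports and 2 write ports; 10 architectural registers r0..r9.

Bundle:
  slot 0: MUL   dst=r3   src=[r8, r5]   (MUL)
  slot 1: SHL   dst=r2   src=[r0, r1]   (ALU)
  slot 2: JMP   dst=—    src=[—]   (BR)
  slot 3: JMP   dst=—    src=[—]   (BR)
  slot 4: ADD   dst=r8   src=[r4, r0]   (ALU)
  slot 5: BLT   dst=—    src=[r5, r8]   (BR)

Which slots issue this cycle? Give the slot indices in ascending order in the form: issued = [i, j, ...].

issued = [0, 1, 2]

(0) want 1×MUL +2rd +1wr — yes → AL3|MU0|ME1|BR1|rd3|wr1
(1) want 1×ALU +2rd +1wr — yes → AL2|MU0|ME1|BR1|rd1|wr0
(2) want 1×BR +0rd +0wr — yes → AL2|MU0|ME1|BR0|rd1|wr0
(3) want 1×BR +0rd +0wr — FU → AL2|MU0|ME1|BR0|rd1|wr0
(4) want 1×ALU +2rd +1wr — RD_PORT → AL2|MU0|ME1|BR0|rd1|wr0
(5) want 1×BR +2rd +0wr — FU → AL2|MU0|ME1|BR0|rd1|wr0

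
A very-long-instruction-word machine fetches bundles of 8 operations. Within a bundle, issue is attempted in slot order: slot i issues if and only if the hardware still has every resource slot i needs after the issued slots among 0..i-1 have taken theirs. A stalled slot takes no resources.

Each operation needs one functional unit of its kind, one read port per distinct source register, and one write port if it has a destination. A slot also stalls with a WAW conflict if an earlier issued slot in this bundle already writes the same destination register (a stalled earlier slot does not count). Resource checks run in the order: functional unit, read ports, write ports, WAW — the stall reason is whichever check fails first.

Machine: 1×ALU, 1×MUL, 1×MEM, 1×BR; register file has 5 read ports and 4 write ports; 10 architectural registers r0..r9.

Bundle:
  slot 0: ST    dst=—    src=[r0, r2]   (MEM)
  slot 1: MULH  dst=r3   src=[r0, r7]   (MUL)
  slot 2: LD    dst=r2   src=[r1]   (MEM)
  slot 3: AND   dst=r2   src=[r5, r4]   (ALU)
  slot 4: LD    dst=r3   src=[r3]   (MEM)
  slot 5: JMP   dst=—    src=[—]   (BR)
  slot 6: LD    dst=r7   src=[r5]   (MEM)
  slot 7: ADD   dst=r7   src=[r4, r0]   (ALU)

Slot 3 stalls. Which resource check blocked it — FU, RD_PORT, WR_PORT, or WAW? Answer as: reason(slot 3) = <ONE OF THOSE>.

[0] MEM needs rd=2 wr=0: ok; after: ALU=1 MUL=1 MEM=0 BR=1, R=3, W=4
[1] MUL needs rd=2 wr=1: ok; after: ALU=1 MUL=0 MEM=0 BR=1, R=1, W=3
[2] MEM needs rd=1 wr=1: FU; after: ALU=1 MUL=0 MEM=0 BR=1, R=1, W=3
[3] ALU needs rd=2 wr=1: RD_PORT; after: ALU=1 MUL=0 MEM=0 BR=1, R=1, W=3
[4] MEM needs rd=1 wr=1: FU; after: ALU=1 MUL=0 MEM=0 BR=1, R=1, W=3
[5] BR needs rd=0 wr=0: ok; after: ALU=1 MUL=0 MEM=0 BR=0, R=1, W=3
[6] MEM needs rd=1 wr=1: FU; after: ALU=1 MUL=0 MEM=0 BR=0, R=1, W=3
[7] ALU needs rd=2 wr=1: RD_PORT; after: ALU=1 MUL=0 MEM=0 BR=0, R=1, W=3

reason(slot 3) = RD_PORT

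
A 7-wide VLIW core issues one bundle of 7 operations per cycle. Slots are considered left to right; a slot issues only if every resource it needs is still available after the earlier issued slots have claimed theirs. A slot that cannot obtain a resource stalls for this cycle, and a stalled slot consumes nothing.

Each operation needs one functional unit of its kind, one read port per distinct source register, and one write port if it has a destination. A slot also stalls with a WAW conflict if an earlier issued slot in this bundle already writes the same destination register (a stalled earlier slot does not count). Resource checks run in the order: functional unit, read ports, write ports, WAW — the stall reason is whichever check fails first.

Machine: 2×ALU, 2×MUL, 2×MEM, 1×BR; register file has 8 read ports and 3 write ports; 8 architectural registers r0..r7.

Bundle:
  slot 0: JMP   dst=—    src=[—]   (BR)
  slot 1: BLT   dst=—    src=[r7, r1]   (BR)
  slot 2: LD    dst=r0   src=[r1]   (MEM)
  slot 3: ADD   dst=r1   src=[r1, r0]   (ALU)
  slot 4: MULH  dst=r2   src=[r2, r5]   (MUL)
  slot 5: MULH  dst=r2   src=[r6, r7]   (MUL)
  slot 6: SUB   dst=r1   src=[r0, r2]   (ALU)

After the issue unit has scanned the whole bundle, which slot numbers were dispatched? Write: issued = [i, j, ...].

issued = [0, 2, 3, 4]

[0] BR needs rd=0 wr=0: ok; after: ALU=2 MUL=2 MEM=2 BR=0, R=8, W=3
[1] BR needs rd=2 wr=0: FU; after: ALU=2 MUL=2 MEM=2 BR=0, R=8, W=3
[2] MEM needs rd=1 wr=1: ok; after: ALU=2 MUL=2 MEM=1 BR=0, R=7, W=2
[3] ALU needs rd=2 wr=1: ok; after: ALU=1 MUL=2 MEM=1 BR=0, R=5, W=1
[4] MUL needs rd=2 wr=1: ok; after: ALU=1 MUL=1 MEM=1 BR=0, R=3, W=0
[5] MUL needs rd=2 wr=1: WR_PORT; after: ALU=1 MUL=1 MEM=1 BR=0, R=3, W=0
[6] ALU needs rd=2 wr=1: WR_PORT; after: ALU=1 MUL=1 MEM=1 BR=0, R=3, W=0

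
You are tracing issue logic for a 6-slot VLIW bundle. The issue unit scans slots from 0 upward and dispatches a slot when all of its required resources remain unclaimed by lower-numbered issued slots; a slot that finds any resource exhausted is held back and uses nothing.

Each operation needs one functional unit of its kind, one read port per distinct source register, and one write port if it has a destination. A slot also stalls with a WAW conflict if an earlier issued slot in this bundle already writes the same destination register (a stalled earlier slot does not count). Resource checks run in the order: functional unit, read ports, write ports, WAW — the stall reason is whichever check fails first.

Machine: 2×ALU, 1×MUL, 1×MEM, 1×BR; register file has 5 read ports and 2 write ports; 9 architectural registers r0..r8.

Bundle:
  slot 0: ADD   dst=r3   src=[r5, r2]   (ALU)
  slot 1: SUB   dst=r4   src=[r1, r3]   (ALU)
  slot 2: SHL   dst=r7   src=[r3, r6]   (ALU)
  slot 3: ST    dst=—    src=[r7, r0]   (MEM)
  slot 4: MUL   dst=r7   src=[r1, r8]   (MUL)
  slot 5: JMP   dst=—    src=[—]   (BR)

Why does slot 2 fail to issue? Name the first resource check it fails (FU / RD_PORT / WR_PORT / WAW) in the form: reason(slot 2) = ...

reason(slot 2) = FU

slot 0 (ALU): ISSUE — free A1,Mu1,Ld1,B1 rp3 wp1
slot 1 (ALU): ISSUE — free A0,Mu1,Ld1,B1 rp1 wp0
slot 2 (ALU): stall FU — free A0,Mu1,Ld1,B1 rp1 wp0
slot 3 (MEM): stall RD_PORT — free A0,Mu1,Ld1,B1 rp1 wp0
slot 4 (MUL): stall RD_PORT — free A0,Mu1,Ld1,B1 rp1 wp0
slot 5 (BR): ISSUE — free A0,Mu1,Ld1,B0 rp1 wp0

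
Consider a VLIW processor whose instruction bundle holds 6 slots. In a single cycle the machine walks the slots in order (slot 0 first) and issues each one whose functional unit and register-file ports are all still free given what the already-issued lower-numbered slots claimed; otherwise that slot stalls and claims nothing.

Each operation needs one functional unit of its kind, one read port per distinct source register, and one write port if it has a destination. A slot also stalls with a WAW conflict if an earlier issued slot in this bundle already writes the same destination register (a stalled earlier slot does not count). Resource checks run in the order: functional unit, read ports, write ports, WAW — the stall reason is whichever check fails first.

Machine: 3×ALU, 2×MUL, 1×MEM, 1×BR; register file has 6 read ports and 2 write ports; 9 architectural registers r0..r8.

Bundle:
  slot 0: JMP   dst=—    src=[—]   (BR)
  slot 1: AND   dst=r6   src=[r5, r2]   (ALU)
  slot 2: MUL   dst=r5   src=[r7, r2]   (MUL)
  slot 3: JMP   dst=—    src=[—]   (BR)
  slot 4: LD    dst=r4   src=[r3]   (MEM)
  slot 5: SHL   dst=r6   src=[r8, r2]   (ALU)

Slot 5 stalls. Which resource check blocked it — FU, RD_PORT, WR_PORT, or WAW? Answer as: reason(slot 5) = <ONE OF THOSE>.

(0) want 1×BR +0rd +0wr — yes → AL3|MU2|ME1|BR0|rd6|wr2
(1) want 1×ALU +2rd +1wr — yes → AL2|MU2|ME1|BR0|rd4|wr1
(2) want 1×MUL +2rd +1wr — yes → AL2|MU1|ME1|BR0|rd2|wr0
(3) want 1×BR +0rd +0wr — FU → AL2|MU1|ME1|BR0|rd2|wr0
(4) want 1×MEM +1rd +1wr — WR_PORT → AL2|MU1|ME1|BR0|rd2|wr0
(5) want 1×ALU +2rd +1wr — WR_PORT → AL2|MU1|ME1|BR0|rd2|wr0

reason(slot 5) = WR_PORT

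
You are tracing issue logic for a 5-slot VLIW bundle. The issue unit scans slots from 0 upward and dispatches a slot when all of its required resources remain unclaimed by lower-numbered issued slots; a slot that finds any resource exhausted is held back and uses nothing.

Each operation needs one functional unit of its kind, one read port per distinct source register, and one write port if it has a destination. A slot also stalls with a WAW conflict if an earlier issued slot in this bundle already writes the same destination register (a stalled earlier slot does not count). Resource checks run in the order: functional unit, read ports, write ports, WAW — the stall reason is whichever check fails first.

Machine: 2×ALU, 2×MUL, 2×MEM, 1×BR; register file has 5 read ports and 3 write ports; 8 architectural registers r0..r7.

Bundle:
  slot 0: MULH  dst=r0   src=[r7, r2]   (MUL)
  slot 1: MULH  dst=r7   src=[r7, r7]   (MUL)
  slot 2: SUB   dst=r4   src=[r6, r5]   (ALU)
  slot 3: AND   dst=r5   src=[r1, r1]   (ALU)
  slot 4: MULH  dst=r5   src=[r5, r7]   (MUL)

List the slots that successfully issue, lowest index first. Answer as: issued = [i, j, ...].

issued = [0, 1, 2]

#0 MUL src=r7,r2 dispatched  <A:2 Mu:1 Ld:2 B:1 rd:3 wr:2>
#1 MUL src=r7,r7 dispatched  <A:2 Mu:0 Ld:2 B:1 rd:2 wr:1>
#2 ALU src=r6,r5 dispatched  <A:1 Mu:0 Ld:2 B:1 rd:0 wr:0>
#3 ALU src=r1,r1 held:RD_PORT  <A:1 Mu:0 Ld:2 B:1 rd:0 wr:0>
#4 MUL src=r5,r7 held:FU  <A:1 Mu:0 Ld:2 B:1 rd:0 wr:0>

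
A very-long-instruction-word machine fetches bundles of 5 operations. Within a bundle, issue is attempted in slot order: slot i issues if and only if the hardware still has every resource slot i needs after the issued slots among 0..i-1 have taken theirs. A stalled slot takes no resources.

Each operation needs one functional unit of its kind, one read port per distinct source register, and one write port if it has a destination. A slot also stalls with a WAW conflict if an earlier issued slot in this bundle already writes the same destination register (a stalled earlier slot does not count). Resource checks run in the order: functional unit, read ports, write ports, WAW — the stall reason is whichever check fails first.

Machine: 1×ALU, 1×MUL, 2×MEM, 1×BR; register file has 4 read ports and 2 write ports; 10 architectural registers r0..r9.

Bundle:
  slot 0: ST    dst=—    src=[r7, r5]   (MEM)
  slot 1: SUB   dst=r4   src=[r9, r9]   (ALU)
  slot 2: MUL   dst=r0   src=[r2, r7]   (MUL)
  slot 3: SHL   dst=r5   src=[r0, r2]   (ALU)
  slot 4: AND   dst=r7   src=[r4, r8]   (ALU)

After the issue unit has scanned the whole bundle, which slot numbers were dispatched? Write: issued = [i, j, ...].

#0 MEM src=r7,r5 dispatched  <A:1 Mu:1 Ld:1 B:1 rd:2 wr:2>
#1 ALU src=r9,r9 dispatched  <A:0 Mu:1 Ld:1 B:1 rd:1 wr:1>
#2 MUL src=r2,r7 held:RD_PORT  <A:0 Mu:1 Ld:1 B:1 rd:1 wr:1>
#3 ALU src=r0,r2 held:FU  <A:0 Mu:1 Ld:1 B:1 rd:1 wr:1>
#4 ALU src=r4,r8 held:FU  <A:0 Mu:1 Ld:1 B:1 rd:1 wr:1>

issued = [0, 1]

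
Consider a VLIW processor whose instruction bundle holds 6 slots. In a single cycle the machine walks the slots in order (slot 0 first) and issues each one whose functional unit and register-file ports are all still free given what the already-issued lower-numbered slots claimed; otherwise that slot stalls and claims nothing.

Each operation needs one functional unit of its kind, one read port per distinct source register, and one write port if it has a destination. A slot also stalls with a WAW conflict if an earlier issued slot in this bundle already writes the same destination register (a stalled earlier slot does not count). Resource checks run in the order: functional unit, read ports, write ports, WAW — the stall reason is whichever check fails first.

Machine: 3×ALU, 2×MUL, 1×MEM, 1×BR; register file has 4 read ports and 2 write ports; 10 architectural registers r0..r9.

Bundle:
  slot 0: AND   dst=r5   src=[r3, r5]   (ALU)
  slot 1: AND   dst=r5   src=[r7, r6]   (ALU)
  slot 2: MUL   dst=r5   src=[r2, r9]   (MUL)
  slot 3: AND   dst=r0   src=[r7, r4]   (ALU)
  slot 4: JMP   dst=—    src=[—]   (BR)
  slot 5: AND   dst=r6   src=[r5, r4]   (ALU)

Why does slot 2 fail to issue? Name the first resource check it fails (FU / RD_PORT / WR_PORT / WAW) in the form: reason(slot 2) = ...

  0. ALU→r5 ⇒ go  {2A/2Mu/1Ld/1B | 2r 1w}
  1. ALU→r5 ⇒ no(WAW)  {2A/2Mu/1Ld/1B | 2r 1w}
  2. MUL→r5 ⇒ no(WAW)  {2A/2Mu/1Ld/1B | 2r 1w}
  3. ALU→r0 ⇒ go  {1A/2Mu/1Ld/1B | 0r 0w}
  4. BR ⇒ go  {1A/2Mu/1Ld/0B | 0r 0w}
  5. ALU→r6 ⇒ no(RD_PORT)  {1A/2Mu/1Ld/0B | 0r 0w}

reason(slot 2) = WAW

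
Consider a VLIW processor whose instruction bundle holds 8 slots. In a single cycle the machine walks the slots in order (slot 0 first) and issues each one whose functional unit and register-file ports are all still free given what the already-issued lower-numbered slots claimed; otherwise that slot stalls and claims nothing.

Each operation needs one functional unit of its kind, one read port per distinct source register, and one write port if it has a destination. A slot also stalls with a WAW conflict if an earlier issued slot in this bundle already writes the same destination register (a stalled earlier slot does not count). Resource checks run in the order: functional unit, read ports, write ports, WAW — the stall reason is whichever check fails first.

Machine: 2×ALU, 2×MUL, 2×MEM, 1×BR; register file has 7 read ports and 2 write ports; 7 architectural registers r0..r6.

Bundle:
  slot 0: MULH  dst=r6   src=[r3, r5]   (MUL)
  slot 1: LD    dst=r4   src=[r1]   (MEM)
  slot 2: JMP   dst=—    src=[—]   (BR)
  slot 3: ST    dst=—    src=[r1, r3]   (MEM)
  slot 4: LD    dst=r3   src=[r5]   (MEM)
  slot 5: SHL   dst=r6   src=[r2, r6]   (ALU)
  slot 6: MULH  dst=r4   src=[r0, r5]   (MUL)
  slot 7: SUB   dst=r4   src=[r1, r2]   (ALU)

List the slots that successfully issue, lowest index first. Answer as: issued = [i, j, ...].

[0] MUL needs rd=2 wr=1: ok; after: ALU=2 MUL=1 MEM=2 BR=1, R=5, W=1
[1] MEM needs rd=1 wr=1: ok; after: ALU=2 MUL=1 MEM=1 BR=1, R=4, W=0
[2] BR needs rd=0 wr=0: ok; after: ALU=2 MUL=1 MEM=1 BR=0, R=4, W=0
[3] MEM needs rd=2 wr=0: ok; after: ALU=2 MUL=1 MEM=0 BR=0, R=2, W=0
[4] MEM needs rd=1 wr=1: FU; after: ALU=2 MUL=1 MEM=0 BR=0, R=2, W=0
[5] ALU needs rd=2 wr=1: WR_PORT; after: ALU=2 MUL=1 MEM=0 BR=0, R=2, W=0
[6] MUL needs rd=2 wr=1: WR_PORT; after: ALU=2 MUL=1 MEM=0 BR=0, R=2, W=0
[7] ALU needs rd=2 wr=1: WR_PORT; after: ALU=2 MUL=1 MEM=0 BR=0, R=2, W=0

issued = [0, 1, 2, 3]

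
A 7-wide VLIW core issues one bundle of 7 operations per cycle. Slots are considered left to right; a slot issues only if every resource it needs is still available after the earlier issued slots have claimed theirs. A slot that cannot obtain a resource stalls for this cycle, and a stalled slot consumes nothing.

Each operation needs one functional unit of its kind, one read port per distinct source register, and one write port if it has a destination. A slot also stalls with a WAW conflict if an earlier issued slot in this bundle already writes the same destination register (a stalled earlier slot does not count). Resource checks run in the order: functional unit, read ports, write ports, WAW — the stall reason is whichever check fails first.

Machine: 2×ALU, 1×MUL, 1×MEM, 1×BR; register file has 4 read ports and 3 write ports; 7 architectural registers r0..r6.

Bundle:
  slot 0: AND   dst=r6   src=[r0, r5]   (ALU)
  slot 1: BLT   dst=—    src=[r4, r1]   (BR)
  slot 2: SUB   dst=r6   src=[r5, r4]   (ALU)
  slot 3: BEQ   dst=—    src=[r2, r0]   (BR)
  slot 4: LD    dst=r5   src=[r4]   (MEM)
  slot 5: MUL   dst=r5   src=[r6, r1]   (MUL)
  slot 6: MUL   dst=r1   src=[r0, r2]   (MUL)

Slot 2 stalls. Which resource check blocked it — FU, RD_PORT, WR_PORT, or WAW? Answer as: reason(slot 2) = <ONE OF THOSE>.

reason(slot 2) = RD_PORT

slot 0 (ALU): ISSUE — free A1,Mu1,Ld1,B1 rp2 wp2
slot 1 (BR): ISSUE — free A1,Mu1,Ld1,B0 rp0 wp2
slot 2 (ALU): stall RD_PORT — free A1,Mu1,Ld1,B0 rp0 wp2
slot 3 (BR): stall FU — free A1,Mu1,Ld1,B0 rp0 wp2
slot 4 (MEM): stall RD_PORT — free A1,Mu1,Ld1,B0 rp0 wp2
slot 5 (MUL): stall RD_PORT — free A1,Mu1,Ld1,B0 rp0 wp2
slot 6 (MUL): stall RD_PORT — free A1,Mu1,Ld1,B0 rp0 wp2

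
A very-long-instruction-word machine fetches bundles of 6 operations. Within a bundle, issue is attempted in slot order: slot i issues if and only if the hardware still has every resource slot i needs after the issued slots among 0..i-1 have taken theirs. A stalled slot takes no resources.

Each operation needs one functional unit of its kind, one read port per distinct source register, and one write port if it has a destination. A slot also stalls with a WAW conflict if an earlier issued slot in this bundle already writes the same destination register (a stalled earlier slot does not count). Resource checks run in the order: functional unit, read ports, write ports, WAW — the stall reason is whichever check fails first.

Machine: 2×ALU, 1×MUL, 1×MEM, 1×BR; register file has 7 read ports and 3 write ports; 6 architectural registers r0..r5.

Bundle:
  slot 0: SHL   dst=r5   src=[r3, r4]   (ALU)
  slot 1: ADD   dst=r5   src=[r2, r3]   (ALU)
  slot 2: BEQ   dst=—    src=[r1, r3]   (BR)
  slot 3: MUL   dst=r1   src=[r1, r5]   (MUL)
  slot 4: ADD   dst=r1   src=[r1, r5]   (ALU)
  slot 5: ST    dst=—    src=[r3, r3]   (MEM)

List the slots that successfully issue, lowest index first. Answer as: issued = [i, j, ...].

issued = [0, 2, 3, 5]

#0 ALU src=r3,r4 dispatched  <A:1 Mu:1 Ld:1 B:1 rd:5 wr:2>
#1 ALU src=r2,r3 held:WAW  <A:1 Mu:1 Ld:1 B:1 rd:5 wr:2>
#2 BR src=r1,r3 dispatched  <A:1 Mu:1 Ld:1 B:0 rd:3 wr:2>
#3 MUL src=r1,r5 dispatched  <A:1 Mu:0 Ld:1 B:0 rd:1 wr:1>
#4 ALU src=r1,r5 held:RD_PORT  <A:1 Mu:0 Ld:1 B:0 rd:1 wr:1>
#5 MEM src=r3,r3 dispatched  <A:1 Mu:0 Ld:0 B:0 rd:0 wr:1>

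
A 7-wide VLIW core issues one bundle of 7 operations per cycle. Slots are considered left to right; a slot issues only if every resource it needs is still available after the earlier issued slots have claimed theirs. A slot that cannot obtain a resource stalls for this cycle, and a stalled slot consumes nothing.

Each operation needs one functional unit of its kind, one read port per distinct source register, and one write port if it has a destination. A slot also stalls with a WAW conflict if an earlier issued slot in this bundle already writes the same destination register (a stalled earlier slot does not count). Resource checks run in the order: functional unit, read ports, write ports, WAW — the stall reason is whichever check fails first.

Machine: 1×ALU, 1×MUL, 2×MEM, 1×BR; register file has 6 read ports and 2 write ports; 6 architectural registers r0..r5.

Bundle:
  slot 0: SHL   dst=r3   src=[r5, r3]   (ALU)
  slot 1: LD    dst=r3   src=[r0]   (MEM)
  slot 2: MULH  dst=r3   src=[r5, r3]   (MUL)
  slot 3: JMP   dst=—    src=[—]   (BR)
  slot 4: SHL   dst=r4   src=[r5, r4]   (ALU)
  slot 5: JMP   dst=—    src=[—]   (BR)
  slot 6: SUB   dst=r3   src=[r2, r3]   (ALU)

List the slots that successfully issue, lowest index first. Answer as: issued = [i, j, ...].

slot 0 (ALU): ISSUE — free A0,Mu1,Ld2,B1 rp4 wp1
slot 1 (MEM): stall WAW — free A0,Mu1,Ld2,B1 rp4 wp1
slot 2 (MUL): stall WAW — free A0,Mu1,Ld2,B1 rp4 wp1
slot 3 (BR): ISSUE — free A0,Mu1,Ld2,B0 rp4 wp1
slot 4 (ALU): stall FU — free A0,Mu1,Ld2,B0 rp4 wp1
slot 5 (BR): stall FU — free A0,Mu1,Ld2,B0 rp4 wp1
slot 6 (ALU): stall FU — free A0,Mu1,Ld2,B0 rp4 wp1

issued = [0, 3]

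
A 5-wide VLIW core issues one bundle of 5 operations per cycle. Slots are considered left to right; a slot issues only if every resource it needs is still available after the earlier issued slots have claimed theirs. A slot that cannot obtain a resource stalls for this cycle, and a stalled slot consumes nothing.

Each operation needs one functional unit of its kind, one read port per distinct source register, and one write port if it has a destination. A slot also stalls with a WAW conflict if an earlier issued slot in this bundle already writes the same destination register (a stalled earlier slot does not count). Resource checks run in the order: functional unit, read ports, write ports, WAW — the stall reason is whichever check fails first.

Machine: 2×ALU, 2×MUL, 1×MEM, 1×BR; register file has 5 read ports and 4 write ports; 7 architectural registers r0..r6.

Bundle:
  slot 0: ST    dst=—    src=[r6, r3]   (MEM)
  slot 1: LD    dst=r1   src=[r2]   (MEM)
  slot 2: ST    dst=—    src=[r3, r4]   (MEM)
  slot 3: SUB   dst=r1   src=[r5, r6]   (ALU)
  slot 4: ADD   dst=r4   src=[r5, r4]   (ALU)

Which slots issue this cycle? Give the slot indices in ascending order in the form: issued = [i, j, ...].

issued = [0, 3]

(0) want 1×MEM +2rd +0wr — yes → AL2|MU2|ME0|BR1|rd3|wr4
(1) want 1×MEM +1rd +1wr — FU → AL2|MU2|ME0|BR1|rd3|wr4
(2) want 1×MEM +2rd +0wr — FU → AL2|MU2|ME0|BR1|rd3|wr4
(3) want 1×ALU +2rd +1wr — yes → AL1|MU2|ME0|BR1|rd1|wr3
(4) want 1×ALU +2rd +1wr — RD_PORT → AL1|MU2|ME0|BR1|rd1|wr3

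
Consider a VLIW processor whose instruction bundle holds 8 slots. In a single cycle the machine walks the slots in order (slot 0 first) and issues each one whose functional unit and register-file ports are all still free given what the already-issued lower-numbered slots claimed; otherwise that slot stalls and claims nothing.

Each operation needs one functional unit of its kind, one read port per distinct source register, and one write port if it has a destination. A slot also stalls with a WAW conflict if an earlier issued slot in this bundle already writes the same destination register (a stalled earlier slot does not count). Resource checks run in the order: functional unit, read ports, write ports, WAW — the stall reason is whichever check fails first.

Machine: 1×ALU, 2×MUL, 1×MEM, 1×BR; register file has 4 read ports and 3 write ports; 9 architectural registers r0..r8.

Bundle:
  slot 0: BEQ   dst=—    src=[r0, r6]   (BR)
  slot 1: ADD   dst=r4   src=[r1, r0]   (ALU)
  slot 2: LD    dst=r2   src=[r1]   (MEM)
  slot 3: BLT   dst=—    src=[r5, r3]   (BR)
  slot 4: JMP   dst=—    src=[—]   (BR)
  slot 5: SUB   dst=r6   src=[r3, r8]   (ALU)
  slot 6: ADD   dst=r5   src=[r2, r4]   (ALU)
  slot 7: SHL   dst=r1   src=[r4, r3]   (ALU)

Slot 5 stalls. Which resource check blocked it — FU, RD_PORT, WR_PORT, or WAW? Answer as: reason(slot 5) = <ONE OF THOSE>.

[0] BR needs rd=2 wr=0: ok; after: ALU=1 MUL=2 MEM=1 BR=0, R=2, W=3
[1] ALU needs rd=2 wr=1: ok; after: ALU=0 MUL=2 MEM=1 BR=0, R=0, W=2
[2] MEM needs rd=1 wr=1: RD_PORT; after: ALU=0 MUL=2 MEM=1 BR=0, R=0, W=2
[3] BR needs rd=2 wr=0: FU; after: ALU=0 MUL=2 MEM=1 BR=0, R=0, W=2
[4] BR needs rd=0 wr=0: FU; after: ALU=0 MUL=2 MEM=1 BR=0, R=0, W=2
[5] ALU needs rd=2 wr=1: FU; after: ALU=0 MUL=2 MEM=1 BR=0, R=0, W=2
[6] ALU needs rd=2 wr=1: FU; after: ALU=0 MUL=2 MEM=1 BR=0, R=0, W=2
[7] ALU needs rd=2 wr=1: FU; after: ALU=0 MUL=2 MEM=1 BR=0, R=0, W=2

reason(slot 5) = FU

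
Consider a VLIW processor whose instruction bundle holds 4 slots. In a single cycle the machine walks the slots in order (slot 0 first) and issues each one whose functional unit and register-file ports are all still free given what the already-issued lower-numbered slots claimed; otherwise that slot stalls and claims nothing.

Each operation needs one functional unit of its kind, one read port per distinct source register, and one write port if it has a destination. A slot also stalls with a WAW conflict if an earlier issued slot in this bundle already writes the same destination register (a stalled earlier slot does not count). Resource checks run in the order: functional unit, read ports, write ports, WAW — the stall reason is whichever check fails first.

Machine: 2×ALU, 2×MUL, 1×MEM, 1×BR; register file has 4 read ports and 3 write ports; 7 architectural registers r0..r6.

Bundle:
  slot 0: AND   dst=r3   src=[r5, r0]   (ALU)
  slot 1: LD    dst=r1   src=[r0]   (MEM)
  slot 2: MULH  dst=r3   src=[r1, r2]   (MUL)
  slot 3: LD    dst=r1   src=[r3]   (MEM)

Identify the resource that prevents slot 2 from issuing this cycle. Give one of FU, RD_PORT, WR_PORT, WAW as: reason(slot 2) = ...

[0] ALU needs rd=2 wr=1: ok; after: ALU=1 MUL=2 MEM=1 BR=1, R=2, W=2
[1] MEM needs rd=1 wr=1: ok; after: ALU=1 MUL=2 MEM=0 BR=1, R=1, W=1
[2] MUL needs rd=2 wr=1: RD_PORT; after: ALU=1 MUL=2 MEM=0 BR=1, R=1, W=1
[3] MEM needs rd=1 wr=1: FU; after: ALU=1 MUL=2 MEM=0 BR=1, R=1, W=1

reason(slot 2) = RD_PORT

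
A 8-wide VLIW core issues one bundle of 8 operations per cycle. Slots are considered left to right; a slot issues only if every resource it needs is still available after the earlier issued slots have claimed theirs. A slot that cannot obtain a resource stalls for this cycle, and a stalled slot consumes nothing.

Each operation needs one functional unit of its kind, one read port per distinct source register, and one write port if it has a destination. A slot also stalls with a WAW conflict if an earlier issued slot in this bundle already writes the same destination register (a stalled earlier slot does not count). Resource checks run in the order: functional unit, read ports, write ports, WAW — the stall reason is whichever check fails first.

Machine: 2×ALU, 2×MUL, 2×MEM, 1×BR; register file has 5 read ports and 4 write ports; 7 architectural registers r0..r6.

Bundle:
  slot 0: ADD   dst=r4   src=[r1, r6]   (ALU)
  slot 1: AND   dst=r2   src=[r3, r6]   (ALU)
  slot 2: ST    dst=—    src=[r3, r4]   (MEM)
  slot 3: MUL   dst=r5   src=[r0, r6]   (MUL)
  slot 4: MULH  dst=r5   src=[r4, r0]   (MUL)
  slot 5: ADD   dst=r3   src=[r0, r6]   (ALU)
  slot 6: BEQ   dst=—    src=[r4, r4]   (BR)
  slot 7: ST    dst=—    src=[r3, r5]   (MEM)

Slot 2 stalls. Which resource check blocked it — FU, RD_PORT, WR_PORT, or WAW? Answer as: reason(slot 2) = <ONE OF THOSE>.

reason(slot 2) = RD_PORT

#0 ALU src=r1,r6 dispatched  <A:1 Mu:2 Ld:2 B:1 rd:3 wr:3>
#1 ALU src=r3,r6 dispatched  <A:0 Mu:2 Ld:2 B:1 rd:1 wr:2>
#2 MEM src=r3,r4 held:RD_PORT  <A:0 Mu:2 Ld:2 B:1 rd:1 wr:2>
#3 MUL src=r0,r6 held:RD_PORT  <A:0 Mu:2 Ld:2 B:1 rd:1 wr:2>
#4 MUL src=r4,r0 held:RD_PORT  <A:0 Mu:2 Ld:2 B:1 rd:1 wr:2>
#5 ALU src=r0,r6 held:FU  <A:0 Mu:2 Ld:2 B:1 rd:1 wr:2>
#6 BR src=r4,r4 dispatched  <A:0 Mu:2 Ld:2 B:0 rd:0 wr:2>
#7 MEM src=r3,r5 held:RD_PORT  <A:0 Mu:2 Ld:2 B:0 rd:0 wr:2>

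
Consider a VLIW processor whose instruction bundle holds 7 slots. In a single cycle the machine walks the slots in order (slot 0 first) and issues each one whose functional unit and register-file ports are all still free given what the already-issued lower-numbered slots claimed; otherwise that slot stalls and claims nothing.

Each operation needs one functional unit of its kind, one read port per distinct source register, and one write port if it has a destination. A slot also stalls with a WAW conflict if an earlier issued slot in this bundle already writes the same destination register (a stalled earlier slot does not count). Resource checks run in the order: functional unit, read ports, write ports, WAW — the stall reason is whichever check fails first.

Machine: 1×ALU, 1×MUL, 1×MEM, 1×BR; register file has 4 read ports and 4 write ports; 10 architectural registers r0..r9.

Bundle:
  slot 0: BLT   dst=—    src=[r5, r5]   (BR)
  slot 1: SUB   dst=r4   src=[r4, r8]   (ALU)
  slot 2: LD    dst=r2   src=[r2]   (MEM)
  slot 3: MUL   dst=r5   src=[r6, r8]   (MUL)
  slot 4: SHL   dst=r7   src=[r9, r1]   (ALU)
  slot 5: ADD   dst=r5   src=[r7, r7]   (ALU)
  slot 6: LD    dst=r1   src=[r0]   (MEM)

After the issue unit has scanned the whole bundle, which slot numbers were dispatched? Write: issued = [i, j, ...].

issued = [0, 1, 2]

slot 0 (BR): ISSUE — free A1,Mu1,Ld1,B0 rp3 wp4
slot 1 (ALU): ISSUE — free A0,Mu1,Ld1,B0 rp1 wp3
slot 2 (MEM): ISSUE — free A0,Mu1,Ld0,B0 rp0 wp2
slot 3 (MUL): stall RD_PORT — free A0,Mu1,Ld0,B0 rp0 wp2
slot 4 (ALU): stall FU — free A0,Mu1,Ld0,B0 rp0 wp2
slot 5 (ALU): stall FU — free A0,Mu1,Ld0,B0 rp0 wp2
slot 6 (MEM): stall FU — free A0,Mu1,Ld0,B0 rp0 wp2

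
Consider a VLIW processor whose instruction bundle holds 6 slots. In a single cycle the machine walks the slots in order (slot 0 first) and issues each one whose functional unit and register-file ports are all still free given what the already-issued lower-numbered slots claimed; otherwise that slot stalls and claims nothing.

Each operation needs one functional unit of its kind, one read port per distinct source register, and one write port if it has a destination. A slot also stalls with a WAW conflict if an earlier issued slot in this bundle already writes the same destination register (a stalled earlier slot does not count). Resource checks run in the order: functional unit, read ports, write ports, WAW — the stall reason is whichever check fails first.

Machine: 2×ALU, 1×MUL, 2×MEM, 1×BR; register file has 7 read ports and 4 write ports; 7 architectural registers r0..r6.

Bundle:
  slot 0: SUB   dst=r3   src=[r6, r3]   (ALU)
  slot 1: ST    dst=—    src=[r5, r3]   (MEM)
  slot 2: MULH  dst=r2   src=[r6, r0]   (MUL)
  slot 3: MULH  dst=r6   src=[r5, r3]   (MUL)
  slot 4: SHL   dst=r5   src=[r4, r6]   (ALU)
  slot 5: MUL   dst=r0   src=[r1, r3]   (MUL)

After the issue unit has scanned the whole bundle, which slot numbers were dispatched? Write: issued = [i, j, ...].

#0 ALU src=r6,r3 dispatched  <A:1 Mu:1 Ld:2 B:1 rd:5 wr:3>
#1 MEM src=r5,r3 dispatched  <A:1 Mu:1 Ld:1 B:1 rd:3 wr:3>
#2 MUL src=r6,r0 dispatched  <A:1 Mu:0 Ld:1 B:1 rd:1 wr:2>
#3 MUL src=r5,r3 held:FU  <A:1 Mu:0 Ld:1 B:1 rd:1 wr:2>
#4 ALU src=r4,r6 held:RD_PORT  <A:1 Mu:0 Ld:1 B:1 rd:1 wr:2>
#5 MUL src=r1,r3 held:FU  <A:1 Mu:0 Ld:1 B:1 rd:1 wr:2>

issued = [0, 1, 2]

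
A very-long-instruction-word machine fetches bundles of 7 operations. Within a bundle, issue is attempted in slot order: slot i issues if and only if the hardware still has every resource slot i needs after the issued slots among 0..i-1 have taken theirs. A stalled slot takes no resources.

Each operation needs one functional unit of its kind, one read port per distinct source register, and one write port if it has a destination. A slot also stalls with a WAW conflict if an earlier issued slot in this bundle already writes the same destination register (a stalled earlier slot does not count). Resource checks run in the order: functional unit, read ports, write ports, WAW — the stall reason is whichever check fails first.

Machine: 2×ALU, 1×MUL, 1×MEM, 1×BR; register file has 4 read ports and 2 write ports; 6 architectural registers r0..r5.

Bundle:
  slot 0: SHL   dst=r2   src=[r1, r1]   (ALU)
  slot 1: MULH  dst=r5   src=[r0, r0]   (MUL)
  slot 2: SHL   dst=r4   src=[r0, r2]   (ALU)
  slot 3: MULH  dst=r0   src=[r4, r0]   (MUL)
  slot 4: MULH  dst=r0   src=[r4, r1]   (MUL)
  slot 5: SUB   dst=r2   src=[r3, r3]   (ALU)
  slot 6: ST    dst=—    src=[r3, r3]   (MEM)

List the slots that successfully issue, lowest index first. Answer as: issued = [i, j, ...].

issued = [0, 1, 6]

  0. ALU→r2 ⇒ go  {1A/1Mu/1Ld/1B | 3r 1w}
  1. MUL→r5 ⇒ go  {1A/0Mu/1Ld/1B | 2r 0w}
  2. ALU→r4 ⇒ no(WR_PORT)  {1A/0Mu/1Ld/1B | 2r 0w}
  3. MUL→r0 ⇒ no(FU)  {1A/0Mu/1Ld/1B | 2r 0w}
  4. MUL→r0 ⇒ no(FU)  {1A/0Mu/1Ld/1B | 2r 0w}
  5. ALU→r2 ⇒ no(WR_PORT)  {1A/0Mu/1Ld/1B | 2r 0w}
  6. MEM ⇒ go  {1A/0Mu/0Ld/1B | 1r 0w}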